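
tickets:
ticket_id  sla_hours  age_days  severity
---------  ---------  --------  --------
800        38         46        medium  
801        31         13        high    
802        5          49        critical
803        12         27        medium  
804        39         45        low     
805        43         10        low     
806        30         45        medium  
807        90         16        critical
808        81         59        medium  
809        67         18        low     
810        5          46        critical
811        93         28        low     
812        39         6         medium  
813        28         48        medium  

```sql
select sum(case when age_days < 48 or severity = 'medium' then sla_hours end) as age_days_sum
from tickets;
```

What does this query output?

ticket_id=800: ✓ → 38
ticket_id=801: ✓ → 31
ticket_id=802: ✗
ticket_id=803: ✓ → 12
ticket_id=804: ✓ → 39
ticket_id=805: ✓ → 43
ticket_id=806: ✓ → 30
ticket_id=807: ✓ → 90
ticket_id=808: ✓ → 81
ticket_id=809: ✓ → 67
ticket_id=810: ✓ → 5
ticket_id=811: ✓ → 93
ticket_id=812: ✓ → 39
ticket_id=813: ✓ → 28
age_days_sum = 38 + 31 + 12 + 39 + 43 + 30 + 90 + 81 + 67 + 5 + 93 + 39 + 28 = 596

596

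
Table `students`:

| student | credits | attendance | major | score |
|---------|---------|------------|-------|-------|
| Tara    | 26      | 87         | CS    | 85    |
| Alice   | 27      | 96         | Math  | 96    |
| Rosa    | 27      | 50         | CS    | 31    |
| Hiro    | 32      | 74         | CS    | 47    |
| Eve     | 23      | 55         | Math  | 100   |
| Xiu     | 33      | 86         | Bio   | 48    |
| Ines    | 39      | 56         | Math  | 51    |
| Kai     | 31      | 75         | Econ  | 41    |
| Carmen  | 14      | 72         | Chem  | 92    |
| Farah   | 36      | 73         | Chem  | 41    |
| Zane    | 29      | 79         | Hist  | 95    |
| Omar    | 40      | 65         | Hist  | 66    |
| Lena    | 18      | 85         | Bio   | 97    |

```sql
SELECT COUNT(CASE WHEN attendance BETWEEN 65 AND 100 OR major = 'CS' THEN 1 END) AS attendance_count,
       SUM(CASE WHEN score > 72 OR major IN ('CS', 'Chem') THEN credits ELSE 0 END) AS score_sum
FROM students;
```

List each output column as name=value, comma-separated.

[attendance_count: attendance BETWEEN 65 AND 100 OR major = 'CS']
student=Tara: ✓ → 1
student=Alice: ✓ → 1
student=Rosa: ✓ → 1
student=Hiro: ✓ → 1
student=Eve: ✗
student=Xiu: ✓ → 1
student=Ines: ✗
student=Kai: ✓ → 1
student=Carmen: ✓ → 1
student=Farah: ✓ → 1
student=Zane: ✓ → 1
student=Omar: ✓ → 1
student=Lena: ✓ → 1
attendance_count = COUNT(1, 1, 1, 1, 1, 1, 1, 1, 1, 1, 1) = 11
—
[score_sum: score > 72 OR major IN ('CS', 'Chem')]
student=Tara: ✓ → 26
student=Alice: ✓ → 27
student=Rosa: ✓ → 27
student=Hiro: ✓ → 32
student=Eve: ✓ → 23
student=Xiu: ✗
student=Ines: ✗
student=Kai: ✗
student=Carmen: ✓ → 14
student=Farah: ✓ → 36
student=Zane: ✓ → 29
student=Omar: ✗
student=Lena: ✓ → 18
score_sum = 26 + 27 + 27 + 32 + 23 + 14 + 36 + 29 + 18 = 232

attendance_count=11, score_sum=232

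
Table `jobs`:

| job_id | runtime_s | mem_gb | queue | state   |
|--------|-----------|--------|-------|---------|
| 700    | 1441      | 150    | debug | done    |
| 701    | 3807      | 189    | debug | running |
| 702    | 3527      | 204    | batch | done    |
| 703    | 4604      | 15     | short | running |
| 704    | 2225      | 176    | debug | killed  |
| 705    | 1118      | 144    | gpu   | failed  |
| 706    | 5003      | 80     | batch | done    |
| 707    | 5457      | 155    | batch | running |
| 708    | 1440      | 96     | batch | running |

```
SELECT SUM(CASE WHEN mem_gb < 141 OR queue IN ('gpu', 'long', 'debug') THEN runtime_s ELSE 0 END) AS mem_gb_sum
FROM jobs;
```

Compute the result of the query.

19638

job_id=700: ✓ → 1441
job_id=701: ✓ → 3807
job_id=702: ✗
job_id=703: ✓ → 4604
job_id=704: ✓ → 2225
job_id=705: ✓ → 1118
job_id=706: ✓ → 5003
job_id=707: ✗
job_id=708: ✓ → 1440
mem_gb_sum = 1441 + 3807 + 4604 + 2225 + 1118 + 5003 + 1440 = 19638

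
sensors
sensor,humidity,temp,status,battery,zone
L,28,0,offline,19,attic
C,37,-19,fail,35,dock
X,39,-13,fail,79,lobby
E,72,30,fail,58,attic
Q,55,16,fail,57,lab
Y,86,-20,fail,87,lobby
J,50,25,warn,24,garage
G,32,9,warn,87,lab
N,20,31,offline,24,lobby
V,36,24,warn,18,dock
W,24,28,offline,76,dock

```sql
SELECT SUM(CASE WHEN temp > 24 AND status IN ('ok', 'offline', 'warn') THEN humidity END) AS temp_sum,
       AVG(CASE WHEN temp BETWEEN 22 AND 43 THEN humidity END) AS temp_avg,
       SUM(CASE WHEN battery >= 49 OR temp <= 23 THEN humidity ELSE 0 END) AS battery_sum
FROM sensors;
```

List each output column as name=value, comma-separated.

temp_sum=94, temp_avg=40.4, battery_sum=373

[temp_sum: temp > 24 AND status IN ('ok', 'offline', 'warn')]
sensor=L: ✗
sensor=C: ✗
sensor=X: ✗
sensor=E: ✗
sensor=Q: ✗
sensor=Y: ✗
sensor=J: ✓ → 50
sensor=G: ✗
sensor=N: ✓ → 20
sensor=V: ✗
sensor=W: ✓ → 24
temp_sum = 50 + 20 + 24 = 94
—
[temp_avg: temp BETWEEN 22 AND 43]
sensor=L: ✗
sensor=C: ✗
sensor=X: ✗
sensor=E: ✓ → 72
sensor=Q: ✗
sensor=Y: ✗
sensor=J: ✓ → 50
sensor=G: ✗
sensor=N: ✓ → 20
sensor=V: ✓ → 36
sensor=W: ✓ → 24
temp_avg = (72 + 50 + 20 + 36 + 24) / 5 = 40.4
—
[battery_sum: battery >= 49 OR temp <= 23]
sensor=L: ✓ → 28
sensor=C: ✓ → 37
sensor=X: ✓ → 39
sensor=E: ✓ → 72
sensor=Q: ✓ → 55
sensor=Y: ✓ → 86
sensor=J: ✗
sensor=G: ✓ → 32
sensor=N: ✗
sensor=V: ✗
sensor=W: ✓ → 24
battery_sum = 28 + 37 + 39 + 72 + 55 + 86 + 32 + 24 = 373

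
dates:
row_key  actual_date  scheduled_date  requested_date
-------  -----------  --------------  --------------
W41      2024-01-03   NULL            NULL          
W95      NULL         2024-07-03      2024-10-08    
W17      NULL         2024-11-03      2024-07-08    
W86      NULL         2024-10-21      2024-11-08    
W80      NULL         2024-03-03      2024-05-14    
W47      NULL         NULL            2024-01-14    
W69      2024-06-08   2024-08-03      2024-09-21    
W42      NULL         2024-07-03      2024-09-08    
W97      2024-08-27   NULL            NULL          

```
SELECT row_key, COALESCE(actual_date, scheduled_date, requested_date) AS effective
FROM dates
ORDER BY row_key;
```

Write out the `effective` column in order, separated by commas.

2024-11-03, 2024-01-03, 2024-07-03, 2024-01-14, 2024-06-08, 2024-03-03, 2024-10-21, 2024-07-03, 2024-08-27

row_key=W17: actual_date=NULL, scheduled_date=2024-11-03 → 2024-11-03
row_key=W41: actual_date=2024-01-03 → 2024-01-03
row_key=W42: actual_date=NULL, scheduled_date=2024-07-03 → 2024-07-03
row_key=W47: actual_date=NULL, scheduled_date=NULL, requested_date=2024-01-14 → 2024-01-14
row_key=W69: actual_date=2024-06-08 → 2024-06-08
row_key=W80: actual_date=NULL, scheduled_date=2024-03-03 → 2024-03-03
row_key=W86: actual_date=NULL, scheduled_date=2024-10-21 → 2024-10-21
row_key=W95: actual_date=NULL, scheduled_date=2024-07-03 → 2024-07-03
row_key=W97: actual_date=2024-08-27 → 2024-08-27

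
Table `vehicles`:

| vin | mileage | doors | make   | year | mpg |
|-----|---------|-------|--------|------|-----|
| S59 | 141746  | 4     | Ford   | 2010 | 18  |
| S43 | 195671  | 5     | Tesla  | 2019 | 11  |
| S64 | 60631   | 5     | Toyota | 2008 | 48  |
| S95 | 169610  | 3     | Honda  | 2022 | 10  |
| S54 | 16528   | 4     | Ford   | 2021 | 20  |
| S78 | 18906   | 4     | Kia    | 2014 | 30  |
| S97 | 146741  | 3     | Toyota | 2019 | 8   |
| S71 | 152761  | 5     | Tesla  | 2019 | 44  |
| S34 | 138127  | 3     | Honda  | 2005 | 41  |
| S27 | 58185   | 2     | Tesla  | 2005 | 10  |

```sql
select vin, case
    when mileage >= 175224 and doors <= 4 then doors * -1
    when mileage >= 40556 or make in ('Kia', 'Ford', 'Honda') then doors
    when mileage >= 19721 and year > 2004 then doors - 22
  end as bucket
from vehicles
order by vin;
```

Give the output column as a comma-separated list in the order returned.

2, 3, 5, 4, 4, 5, 5, 4, 3, 3

vin=S27: mileage >= 40556 or make in ('Kia', 'Ford', 'Honda') → 2
vin=S34: mileage >= 40556 or make in ('Kia', 'Ford', 'Honda') → 3
vin=S43: mileage >= 40556 or make in ('Kia', 'Ford', 'Honda') → 5
vin=S54: mileage >= 40556 or make in ('Kia', 'Ford', 'Honda') → 4
vin=S59: mileage >= 40556 or make in ('Kia', 'Ford', 'Honda') → 4
vin=S64: mileage >= 40556 or make in ('Kia', 'Ford', 'Honda') → 5
vin=S71: mileage >= 40556 or make in ('Kia', 'Ford', 'Honda') → 5
vin=S78: mileage >= 40556 or make in ('Kia', 'Ford', 'Honda') → 4
vin=S95: mileage >= 40556 or make in ('Kia', 'Ford', 'Honda') → 3
vin=S97: mileage >= 40556 or make in ('Kia', 'Ford', 'Honda') → 3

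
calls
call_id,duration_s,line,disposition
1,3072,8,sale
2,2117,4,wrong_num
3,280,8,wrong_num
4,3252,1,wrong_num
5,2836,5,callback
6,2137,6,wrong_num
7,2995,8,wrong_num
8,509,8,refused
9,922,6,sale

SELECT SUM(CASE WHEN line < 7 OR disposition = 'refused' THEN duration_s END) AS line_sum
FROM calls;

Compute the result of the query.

11773

call_id=1: ✗
call_id=2: ✓ → 2117
call_id=3: ✗
call_id=4: ✓ → 3252
call_id=5: ✓ → 2836
call_id=6: ✓ → 2137
call_id=7: ✗
call_id=8: ✓ → 509
call_id=9: ✓ → 922
line_sum = 2117 + 3252 + 2836 + 2137 + 509 + 922 = 11773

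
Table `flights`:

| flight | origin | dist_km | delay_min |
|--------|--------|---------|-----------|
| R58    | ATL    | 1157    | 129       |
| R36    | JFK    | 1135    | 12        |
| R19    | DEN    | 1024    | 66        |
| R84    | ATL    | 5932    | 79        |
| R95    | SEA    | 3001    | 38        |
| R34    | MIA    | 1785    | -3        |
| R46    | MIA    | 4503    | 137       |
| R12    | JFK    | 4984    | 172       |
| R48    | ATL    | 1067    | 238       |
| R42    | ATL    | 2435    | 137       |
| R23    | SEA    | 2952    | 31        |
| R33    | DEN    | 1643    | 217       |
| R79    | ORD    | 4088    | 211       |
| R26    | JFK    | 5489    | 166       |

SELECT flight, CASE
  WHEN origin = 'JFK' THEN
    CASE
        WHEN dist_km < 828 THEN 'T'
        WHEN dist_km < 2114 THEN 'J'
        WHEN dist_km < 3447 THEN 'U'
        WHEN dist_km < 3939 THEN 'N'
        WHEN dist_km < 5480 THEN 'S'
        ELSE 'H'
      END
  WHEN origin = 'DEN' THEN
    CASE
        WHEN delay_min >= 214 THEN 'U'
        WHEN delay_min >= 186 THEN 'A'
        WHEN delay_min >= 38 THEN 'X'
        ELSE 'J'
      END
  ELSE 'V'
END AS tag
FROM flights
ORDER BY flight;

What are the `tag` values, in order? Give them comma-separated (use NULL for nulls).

flight=R12: origin='JFK' → inner[dist_km < 5480] → S
flight=R19: origin='DEN' → inner[delay_min >= 38] → X
flight=R23: origin='SEA' → outer ELSE → V
flight=R26: origin='JFK' → inner[ELSE] → H
flight=R33: origin='DEN' → inner[delay_min >= 214] → U
flight=R34: origin='MIA' → outer ELSE → V
flight=R36: origin='JFK' → inner[dist_km < 2114] → J
flight=R42: origin='ATL' → outer ELSE → V
flight=R46: origin='MIA' → outer ELSE → V
flight=R48: origin='ATL' → outer ELSE → V
flight=R58: origin='ATL' → outer ELSE → V
flight=R79: origin='ORD' → outer ELSE → V
flight=R84: origin='ATL' → outer ELSE → V
flight=R95: origin='SEA' → outer ELSE → V

S, X, V, H, U, V, J, V, V, V, V, V, V, V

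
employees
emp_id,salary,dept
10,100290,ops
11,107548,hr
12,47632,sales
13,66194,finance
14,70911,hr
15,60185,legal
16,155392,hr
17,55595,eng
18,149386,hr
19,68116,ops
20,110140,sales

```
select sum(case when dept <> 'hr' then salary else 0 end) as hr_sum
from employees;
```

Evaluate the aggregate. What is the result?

508152

emp_id=10: ✓ → 100290
emp_id=11: ✗
emp_id=12: ✓ → 47632
emp_id=13: ✓ → 66194
emp_id=14: ✗
emp_id=15: ✓ → 60185
emp_id=16: ✗
emp_id=17: ✓ → 55595
emp_id=18: ✗
emp_id=19: ✓ → 68116
emp_id=20: ✓ → 110140
hr_sum = 100290 + 47632 + 66194 + 60185 + 55595 + 68116 + 110140 = 508152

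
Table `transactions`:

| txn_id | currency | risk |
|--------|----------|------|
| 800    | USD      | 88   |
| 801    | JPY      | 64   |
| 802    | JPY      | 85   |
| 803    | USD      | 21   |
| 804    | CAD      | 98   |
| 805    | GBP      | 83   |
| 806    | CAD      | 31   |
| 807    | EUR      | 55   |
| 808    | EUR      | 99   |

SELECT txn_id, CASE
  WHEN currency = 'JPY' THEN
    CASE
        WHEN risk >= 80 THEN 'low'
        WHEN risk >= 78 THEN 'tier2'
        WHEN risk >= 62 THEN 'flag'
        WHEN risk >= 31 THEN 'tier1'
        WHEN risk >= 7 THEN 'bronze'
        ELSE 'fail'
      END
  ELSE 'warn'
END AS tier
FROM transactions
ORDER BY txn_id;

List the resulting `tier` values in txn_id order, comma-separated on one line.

txn_id=800: currency='USD' → outer ELSE → warn
txn_id=801: currency='JPY' → inner[risk >= 62] → flag
txn_id=802: currency='JPY' → inner[risk >= 80] → low
txn_id=803: currency='USD' → outer ELSE → warn
txn_id=804: currency='CAD' → outer ELSE → warn
txn_id=805: currency='GBP' → outer ELSE → warn
txn_id=806: currency='CAD' → outer ELSE → warn
txn_id=807: currency='EUR' → outer ELSE → warn
txn_id=808: currency='EUR' → outer ELSE → warn

warn, flag, low, warn, warn, warn, warn, warn, warn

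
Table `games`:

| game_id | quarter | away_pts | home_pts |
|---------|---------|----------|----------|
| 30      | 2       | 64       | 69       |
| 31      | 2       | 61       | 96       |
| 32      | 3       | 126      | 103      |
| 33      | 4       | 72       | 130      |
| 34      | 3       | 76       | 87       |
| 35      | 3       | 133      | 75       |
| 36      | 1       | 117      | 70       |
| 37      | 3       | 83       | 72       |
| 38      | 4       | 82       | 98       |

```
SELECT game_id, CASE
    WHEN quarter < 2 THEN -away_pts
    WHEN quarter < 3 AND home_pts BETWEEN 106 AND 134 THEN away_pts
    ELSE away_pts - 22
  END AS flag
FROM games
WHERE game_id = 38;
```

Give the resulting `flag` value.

60

game_id = 38: quarter=4, away_pts=82, home_pts=98.
quarter < 2 → false
quarter < 3 AND home_pts BETWEEN 106 AND 134 → false
No prior WHEN matched → ELSE → 60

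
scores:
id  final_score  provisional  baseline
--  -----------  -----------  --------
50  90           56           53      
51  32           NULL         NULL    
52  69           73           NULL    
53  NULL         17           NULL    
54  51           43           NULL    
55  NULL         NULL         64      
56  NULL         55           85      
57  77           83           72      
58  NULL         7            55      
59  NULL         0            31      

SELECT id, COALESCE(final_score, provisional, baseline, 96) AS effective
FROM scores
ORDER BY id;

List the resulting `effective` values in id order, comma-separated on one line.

id=50: final_score=90 → 90
id=51: final_score=32 → 32
id=52: final_score=69 → 69
id=53: final_score=NULL, provisional=17 → 17
id=54: final_score=51 → 51
id=55: final_score=NULL, provisional=NULL, baseline=64 → 64
id=56: final_score=NULL, provisional=55 → 55
id=57: final_score=77 → 77
id=58: final_score=NULL, provisional=7 → 7
id=59: final_score=NULL, provisional=0 → 0

90, 32, 69, 17, 51, 64, 55, 77, 7, 0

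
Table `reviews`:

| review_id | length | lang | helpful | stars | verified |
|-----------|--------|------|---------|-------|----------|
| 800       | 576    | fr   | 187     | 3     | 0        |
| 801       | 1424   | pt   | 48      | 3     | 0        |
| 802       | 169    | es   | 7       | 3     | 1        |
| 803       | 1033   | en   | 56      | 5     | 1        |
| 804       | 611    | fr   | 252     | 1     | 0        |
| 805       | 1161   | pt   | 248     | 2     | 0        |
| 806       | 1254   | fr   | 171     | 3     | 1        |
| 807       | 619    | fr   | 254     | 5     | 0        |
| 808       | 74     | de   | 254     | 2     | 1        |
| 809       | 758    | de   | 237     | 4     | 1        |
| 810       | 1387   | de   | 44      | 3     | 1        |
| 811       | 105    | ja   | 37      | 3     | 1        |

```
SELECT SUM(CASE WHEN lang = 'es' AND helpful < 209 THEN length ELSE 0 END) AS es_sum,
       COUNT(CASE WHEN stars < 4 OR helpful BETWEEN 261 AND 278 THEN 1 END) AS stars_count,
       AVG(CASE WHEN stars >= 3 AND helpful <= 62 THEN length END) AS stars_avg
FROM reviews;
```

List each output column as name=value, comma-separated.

es_sum=169, stars_count=9, stars_avg=823.6

[es_sum: lang = 'es' AND helpful < 209]
review_id=800: ✗
review_id=801: ✗
review_id=802: ✓ → 169
review_id=803: ✗
review_id=804: ✗
review_id=805: ✗
review_id=806: ✗
review_id=807: ✗
review_id=808: ✗
review_id=809: ✗
review_id=810: ✗
review_id=811: ✗
es_sum = 169
—
[stars_count: stars < 4 OR helpful BETWEEN 261 AND 278]
review_id=800: ✓ → 1
review_id=801: ✓ → 1
review_id=802: ✓ → 1
review_id=803: ✗
review_id=804: ✓ → 1
review_id=805: ✓ → 1
review_id=806: ✓ → 1
review_id=807: ✗
review_id=808: ✓ → 1
review_id=809: ✗
review_id=810: ✓ → 1
review_id=811: ✓ → 1
stars_count = COUNT(1, 1, 1, 1, 1, 1, 1, 1, 1) = 9
—
[stars_avg: stars >= 3 AND helpful <= 62]
review_id=800: ✗
review_id=801: ✓ → 1424
review_id=802: ✓ → 169
review_id=803: ✓ → 1033
review_id=804: ✗
review_id=805: ✗
review_id=806: ✗
review_id=807: ✗
review_id=808: ✗
review_id=809: ✗
review_id=810: ✓ → 1387
review_id=811: ✓ → 105
stars_avg = (1424 + 169 + 1033 + 1387 + 105) / 5 = 823.6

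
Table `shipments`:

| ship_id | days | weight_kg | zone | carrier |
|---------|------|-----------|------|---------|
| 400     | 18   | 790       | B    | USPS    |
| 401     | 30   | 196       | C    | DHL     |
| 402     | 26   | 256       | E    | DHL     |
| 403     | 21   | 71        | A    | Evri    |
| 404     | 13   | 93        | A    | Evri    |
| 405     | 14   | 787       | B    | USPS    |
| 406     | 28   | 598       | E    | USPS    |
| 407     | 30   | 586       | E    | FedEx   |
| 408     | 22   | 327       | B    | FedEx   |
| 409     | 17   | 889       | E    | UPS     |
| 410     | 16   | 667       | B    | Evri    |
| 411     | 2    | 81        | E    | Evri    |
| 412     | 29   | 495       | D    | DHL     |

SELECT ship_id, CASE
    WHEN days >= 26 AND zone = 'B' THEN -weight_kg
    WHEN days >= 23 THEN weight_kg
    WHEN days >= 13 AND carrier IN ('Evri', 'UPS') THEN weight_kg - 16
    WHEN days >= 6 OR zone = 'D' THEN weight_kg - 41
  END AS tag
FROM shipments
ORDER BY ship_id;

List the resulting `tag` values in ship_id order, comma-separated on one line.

749, 196, 256, 55, 77, 746, 598, 586, 286, 873, 651, NULL, 495

ship_id=400: days >= 6 OR zone = 'D' → 749
ship_id=401: days >= 23 → 196
ship_id=402: days >= 23 → 256
ship_id=403: days >= 13 AND carrier IN ('Evri', 'UPS') → 55
ship_id=404: days >= 13 AND carrier IN ('Evri', 'UPS') → 77
ship_id=405: days >= 6 OR zone = 'D' → 746
ship_id=406: days >= 23 → 598
ship_id=407: days >= 23 → 586
ship_id=408: days >= 6 OR zone = 'D' → 286
ship_id=409: days >= 13 AND carrier IN ('Evri', 'UPS') → 873
ship_id=410: days >= 13 AND carrier IN ('Evri', 'UPS') → 651
ship_id=411: (no match → NULL) → NULL
ship_id=412: days >= 23 → 495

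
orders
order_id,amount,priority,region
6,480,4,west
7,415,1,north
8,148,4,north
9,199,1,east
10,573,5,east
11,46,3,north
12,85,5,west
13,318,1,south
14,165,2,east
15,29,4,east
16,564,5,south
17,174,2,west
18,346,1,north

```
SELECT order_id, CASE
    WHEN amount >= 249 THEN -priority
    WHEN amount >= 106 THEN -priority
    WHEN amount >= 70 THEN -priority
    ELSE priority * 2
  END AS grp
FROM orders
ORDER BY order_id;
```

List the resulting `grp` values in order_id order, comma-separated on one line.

-4, -1, -4, -1, -5, 6, -5, -1, -2, 8, -5, -2, -1

order_id=6: amount >= 249 → -4
order_id=7: amount >= 249 → -1
order_id=8: amount >= 106 → -4
order_id=9: amount >= 106 → -1
order_id=10: amount >= 249 → -5
order_id=11: ELSE → 6
order_id=12: amount >= 70 → -5
order_id=13: amount >= 249 → -1
order_id=14: amount >= 106 → -2
order_id=15: ELSE → 8
order_id=16: amount >= 249 → -5
order_id=17: amount >= 106 → -2
order_id=18: amount >= 249 → -1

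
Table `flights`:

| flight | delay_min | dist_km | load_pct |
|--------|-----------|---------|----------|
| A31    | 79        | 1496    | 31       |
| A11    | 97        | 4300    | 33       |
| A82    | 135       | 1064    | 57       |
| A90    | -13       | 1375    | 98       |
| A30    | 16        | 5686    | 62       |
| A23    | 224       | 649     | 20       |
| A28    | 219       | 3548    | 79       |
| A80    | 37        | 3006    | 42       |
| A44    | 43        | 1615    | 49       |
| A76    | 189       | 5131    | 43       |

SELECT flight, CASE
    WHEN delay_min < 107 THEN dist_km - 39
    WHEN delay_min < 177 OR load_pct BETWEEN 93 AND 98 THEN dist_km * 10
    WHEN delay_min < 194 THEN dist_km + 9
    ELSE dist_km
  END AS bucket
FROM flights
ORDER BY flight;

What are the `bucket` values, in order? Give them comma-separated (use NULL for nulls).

flight=A11: delay_min < 107 → 4261
flight=A23: ELSE → 649
flight=A28: ELSE → 3548
flight=A30: delay_min < 107 → 5647
flight=A31: delay_min < 107 → 1457
flight=A44: delay_min < 107 → 1576
flight=A76: delay_min < 194 → 5140
flight=A80: delay_min < 107 → 2967
flight=A82: delay_min < 177 OR load_pct BETWEEN 93 AND 98 → 10640
flight=A90: delay_min < 107 → 1336

4261, 649, 3548, 5647, 1457, 1576, 5140, 2967, 10640, 1336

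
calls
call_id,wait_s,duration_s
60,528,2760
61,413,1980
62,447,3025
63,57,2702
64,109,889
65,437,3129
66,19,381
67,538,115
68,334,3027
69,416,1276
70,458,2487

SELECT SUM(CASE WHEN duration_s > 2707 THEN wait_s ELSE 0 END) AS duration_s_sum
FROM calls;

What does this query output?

call_id=60: ✓ → 528
call_id=61: ✗
call_id=62: ✓ → 447
call_id=63: ✗
call_id=64: ✗
call_id=65: ✓ → 437
call_id=66: ✗
call_id=67: ✗
call_id=68: ✓ → 334
call_id=69: ✗
call_id=70: ✗
duration_s_sum = 528 + 447 + 437 + 334 = 1746

1746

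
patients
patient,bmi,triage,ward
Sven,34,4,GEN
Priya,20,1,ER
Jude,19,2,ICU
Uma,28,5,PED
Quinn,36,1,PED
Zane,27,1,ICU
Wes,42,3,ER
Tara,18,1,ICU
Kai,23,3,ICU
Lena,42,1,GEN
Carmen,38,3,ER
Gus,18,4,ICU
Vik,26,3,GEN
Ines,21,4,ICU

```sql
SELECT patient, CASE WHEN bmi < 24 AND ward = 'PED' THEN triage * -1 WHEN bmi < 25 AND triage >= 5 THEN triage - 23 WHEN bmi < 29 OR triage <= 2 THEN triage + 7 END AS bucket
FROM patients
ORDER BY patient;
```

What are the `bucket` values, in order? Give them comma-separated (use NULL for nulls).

patient=Carmen: (no match → NULL) → NULL
patient=Gus: bmi < 29 OR triage <= 2 → 11
patient=Ines: bmi < 29 OR triage <= 2 → 11
patient=Jude: bmi < 29 OR triage <= 2 → 9
patient=Kai: bmi < 29 OR triage <= 2 → 10
patient=Lena: bmi < 29 OR triage <= 2 → 8
patient=Priya: bmi < 29 OR triage <= 2 → 8
patient=Quinn: bmi < 29 OR triage <= 2 → 8
patient=Sven: (no match → NULL) → NULL
patient=Tara: bmi < 29 OR triage <= 2 → 8
patient=Uma: bmi < 29 OR triage <= 2 → 12
patient=Vik: bmi < 29 OR triage <= 2 → 10
patient=Wes: (no match → NULL) → NULL
patient=Zane: bmi < 29 OR triage <= 2 → 8

NULL, 11, 11, 9, 10, 8, 8, 8, NULL, 8, 12, 10, NULL, 8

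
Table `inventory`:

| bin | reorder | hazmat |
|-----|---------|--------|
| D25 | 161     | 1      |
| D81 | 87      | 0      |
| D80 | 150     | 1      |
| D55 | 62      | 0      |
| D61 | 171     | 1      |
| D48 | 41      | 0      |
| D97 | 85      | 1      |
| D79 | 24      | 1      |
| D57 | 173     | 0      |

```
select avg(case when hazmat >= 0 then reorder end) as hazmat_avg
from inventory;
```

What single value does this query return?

106

bin=D25: ✓ → 161
bin=D81: ✓ → 87
bin=D80: ✓ → 150
bin=D55: ✓ → 62
bin=D61: ✓ → 171
bin=D48: ✓ → 41
bin=D97: ✓ → 85
bin=D79: ✓ → 24
bin=D57: ✓ → 173
hazmat_avg = (161 + 87 + 150 + 62 + 171 + 41 + 85 + 24 + 173) / 9 = 106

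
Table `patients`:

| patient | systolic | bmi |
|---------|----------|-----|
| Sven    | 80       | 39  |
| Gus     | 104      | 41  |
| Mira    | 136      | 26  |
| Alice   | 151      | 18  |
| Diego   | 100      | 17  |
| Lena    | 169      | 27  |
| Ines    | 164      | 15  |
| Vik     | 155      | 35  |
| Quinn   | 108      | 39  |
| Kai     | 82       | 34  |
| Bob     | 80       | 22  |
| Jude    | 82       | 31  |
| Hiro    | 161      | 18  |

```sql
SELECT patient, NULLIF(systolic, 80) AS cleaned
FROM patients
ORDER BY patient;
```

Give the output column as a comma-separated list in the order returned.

151, NULL, 100, 104, 161, 164, 82, 82, 169, 136, 108, NULL, 155

patient=Alice: systolic=151 vs 80: differ → 151
patient=Bob: systolic=80 vs 80: equal → NULL
patient=Diego: systolic=100 vs 80: differ → 100
patient=Gus: systolic=104 vs 80: differ → 104
patient=Hiro: systolic=161 vs 80: differ → 161
patient=Ines: systolic=164 vs 80: differ → 164
patient=Jude: systolic=82 vs 80: differ → 82
patient=Kai: systolic=82 vs 80: differ → 82
patient=Lena: systolic=169 vs 80: differ → 169
patient=Mira: systolic=136 vs 80: differ → 136
patient=Quinn: systolic=108 vs 80: differ → 108
patient=Sven: systolic=80 vs 80: equal → NULL
patient=Vik: systolic=155 vs 80: differ → 155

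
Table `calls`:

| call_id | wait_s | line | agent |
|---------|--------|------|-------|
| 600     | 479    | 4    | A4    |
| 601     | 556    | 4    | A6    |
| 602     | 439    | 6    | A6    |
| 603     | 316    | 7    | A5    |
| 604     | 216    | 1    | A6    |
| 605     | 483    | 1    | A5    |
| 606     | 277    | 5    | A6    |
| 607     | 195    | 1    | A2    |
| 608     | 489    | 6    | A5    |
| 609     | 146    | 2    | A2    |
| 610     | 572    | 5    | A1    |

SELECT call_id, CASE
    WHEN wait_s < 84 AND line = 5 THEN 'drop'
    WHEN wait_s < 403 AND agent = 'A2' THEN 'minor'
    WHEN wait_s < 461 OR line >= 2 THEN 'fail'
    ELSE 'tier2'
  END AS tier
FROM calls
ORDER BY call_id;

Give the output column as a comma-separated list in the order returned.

fail, fail, fail, fail, fail, tier2, fail, minor, fail, minor, fail

call_id=600: wait_s < 461 OR line >= 2 → fail
call_id=601: wait_s < 461 OR line >= 2 → fail
call_id=602: wait_s < 461 OR line >= 2 → fail
call_id=603: wait_s < 461 OR line >= 2 → fail
call_id=604: wait_s < 461 OR line >= 2 → fail
call_id=605: ELSE → tier2
call_id=606: wait_s < 461 OR line >= 2 → fail
call_id=607: wait_s < 403 AND agent = 'A2' → minor
call_id=608: wait_s < 461 OR line >= 2 → fail
call_id=609: wait_s < 403 AND agent = 'A2' → minor
call_id=610: wait_s < 461 OR line >= 2 → fail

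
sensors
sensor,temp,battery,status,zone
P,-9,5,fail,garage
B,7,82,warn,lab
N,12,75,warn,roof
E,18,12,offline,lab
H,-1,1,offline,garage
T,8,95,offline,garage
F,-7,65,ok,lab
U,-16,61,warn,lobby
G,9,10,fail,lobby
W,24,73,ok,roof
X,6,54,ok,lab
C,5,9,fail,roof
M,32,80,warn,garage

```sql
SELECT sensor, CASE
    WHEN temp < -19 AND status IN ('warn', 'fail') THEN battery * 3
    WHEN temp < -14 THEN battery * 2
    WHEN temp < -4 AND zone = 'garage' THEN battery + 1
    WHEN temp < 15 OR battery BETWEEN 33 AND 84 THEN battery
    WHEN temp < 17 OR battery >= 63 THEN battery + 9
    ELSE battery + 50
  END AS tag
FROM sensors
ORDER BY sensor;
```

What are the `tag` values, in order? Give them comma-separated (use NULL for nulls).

82, 9, 62, 65, 10, 1, 80, 75, 6, 95, 122, 73, 54

sensor=B: temp < 15 OR battery BETWEEN 33 AND 84 → 82
sensor=C: temp < 15 OR battery BETWEEN 33 AND 84 → 9
sensor=E: ELSE → 62
sensor=F: temp < 15 OR battery BETWEEN 33 AND 84 → 65
sensor=G: temp < 15 OR battery BETWEEN 33 AND 84 → 10
sensor=H: temp < 15 OR battery BETWEEN 33 AND 84 → 1
sensor=M: temp < 15 OR battery BETWEEN 33 AND 84 → 80
sensor=N: temp < 15 OR battery BETWEEN 33 AND 84 → 75
sensor=P: temp < -4 AND zone = 'garage' → 6
sensor=T: temp < 15 OR battery BETWEEN 33 AND 84 → 95
sensor=U: temp < -14 → 122
sensor=W: temp < 15 OR battery BETWEEN 33 AND 84 → 73
sensor=X: temp < 15 OR battery BETWEEN 33 AND 84 → 54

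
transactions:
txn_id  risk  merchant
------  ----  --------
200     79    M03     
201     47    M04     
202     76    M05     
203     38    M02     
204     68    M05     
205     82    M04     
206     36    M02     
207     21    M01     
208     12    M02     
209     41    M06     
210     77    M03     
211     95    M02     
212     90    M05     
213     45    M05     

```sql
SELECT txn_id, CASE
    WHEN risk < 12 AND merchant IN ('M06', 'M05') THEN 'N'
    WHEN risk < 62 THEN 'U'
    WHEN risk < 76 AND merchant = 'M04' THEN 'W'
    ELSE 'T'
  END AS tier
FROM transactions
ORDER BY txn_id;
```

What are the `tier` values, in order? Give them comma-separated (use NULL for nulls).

txn_id=200: ELSE → T
txn_id=201: risk < 62 → U
txn_id=202: ELSE → T
txn_id=203: risk < 62 → U
txn_id=204: ELSE → T
txn_id=205: ELSE → T
txn_id=206: risk < 62 → U
txn_id=207: risk < 62 → U
txn_id=208: risk < 62 → U
txn_id=209: risk < 62 → U
txn_id=210: ELSE → T
txn_id=211: ELSE → T
txn_id=212: ELSE → T
txn_id=213: risk < 62 → U

T, U, T, U, T, T, U, U, U, U, T, T, T, U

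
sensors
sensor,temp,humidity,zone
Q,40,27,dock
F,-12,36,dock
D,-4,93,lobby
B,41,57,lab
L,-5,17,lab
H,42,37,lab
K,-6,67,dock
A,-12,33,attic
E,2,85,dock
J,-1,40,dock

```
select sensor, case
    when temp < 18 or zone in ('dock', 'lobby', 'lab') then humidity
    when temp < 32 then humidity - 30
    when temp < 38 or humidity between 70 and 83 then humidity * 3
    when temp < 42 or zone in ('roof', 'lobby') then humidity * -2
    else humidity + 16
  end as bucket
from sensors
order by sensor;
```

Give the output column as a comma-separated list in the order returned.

sensor=A: temp < 18 or zone in ('dock', 'lobby', 'lab') → 33
sensor=B: temp < 18 or zone in ('dock', 'lobby', 'lab') → 57
sensor=D: temp < 18 or zone in ('dock', 'lobby', 'lab') → 93
sensor=E: temp < 18 or zone in ('dock', 'lobby', 'lab') → 85
sensor=F: temp < 18 or zone in ('dock', 'lobby', 'lab') → 36
sensor=H: temp < 18 or zone in ('dock', 'lobby', 'lab') → 37
sensor=J: temp < 18 or zone in ('dock', 'lobby', 'lab') → 40
sensor=K: temp < 18 or zone in ('dock', 'lobby', 'lab') → 67
sensor=L: temp < 18 or zone in ('dock', 'lobby', 'lab') → 17
sensor=Q: temp < 18 or zone in ('dock', 'lobby', 'lab') → 27

33, 57, 93, 85, 36, 37, 40, 67, 17, 27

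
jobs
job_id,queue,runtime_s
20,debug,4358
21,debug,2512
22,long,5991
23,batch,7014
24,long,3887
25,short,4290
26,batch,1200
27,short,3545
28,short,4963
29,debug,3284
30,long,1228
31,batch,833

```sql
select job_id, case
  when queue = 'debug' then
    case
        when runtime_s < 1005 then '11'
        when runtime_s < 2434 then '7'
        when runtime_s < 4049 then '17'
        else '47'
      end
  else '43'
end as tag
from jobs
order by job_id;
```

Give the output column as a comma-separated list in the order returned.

job_id=20: queue='debug' → inner[ELSE] → 47
job_id=21: queue='debug' → inner[runtime_s < 4049] → 17
job_id=22: queue='long' → outer ELSE → 43
job_id=23: queue='batch' → outer ELSE → 43
job_id=24: queue='long' → outer ELSE → 43
job_id=25: queue='short' → outer ELSE → 43
job_id=26: queue='batch' → outer ELSE → 43
job_id=27: queue='short' → outer ELSE → 43
job_id=28: queue='short' → outer ELSE → 43
job_id=29: queue='debug' → inner[runtime_s < 4049] → 17
job_id=30: queue='long' → outer ELSE → 43
job_id=31: queue='batch' → outer ELSE → 43

47, 17, 43, 43, 43, 43, 43, 43, 43, 17, 43, 43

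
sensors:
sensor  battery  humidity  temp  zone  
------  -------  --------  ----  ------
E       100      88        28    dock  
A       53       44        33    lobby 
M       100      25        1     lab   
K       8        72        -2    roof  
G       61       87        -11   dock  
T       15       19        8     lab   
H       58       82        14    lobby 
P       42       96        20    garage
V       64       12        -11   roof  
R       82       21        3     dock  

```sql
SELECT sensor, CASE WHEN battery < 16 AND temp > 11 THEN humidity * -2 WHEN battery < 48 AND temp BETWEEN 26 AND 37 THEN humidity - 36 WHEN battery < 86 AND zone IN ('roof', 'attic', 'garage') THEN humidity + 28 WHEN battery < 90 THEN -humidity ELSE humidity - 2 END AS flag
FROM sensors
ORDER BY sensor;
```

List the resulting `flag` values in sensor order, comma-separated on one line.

sensor=A: battery < 90 → -44
sensor=E: ELSE → 86
sensor=G: battery < 90 → -87
sensor=H: battery < 90 → -82
sensor=K: battery < 86 AND zone IN ('roof', 'attic', 'garage') → 100
sensor=M: ELSE → 23
sensor=P: battery < 86 AND zone IN ('roof', 'attic', 'garage') → 124
sensor=R: battery < 90 → -21
sensor=T: battery < 90 → -19
sensor=V: battery < 86 AND zone IN ('roof', 'attic', 'garage') → 40

-44, 86, -87, -82, 100, 23, 124, -21, -19, 40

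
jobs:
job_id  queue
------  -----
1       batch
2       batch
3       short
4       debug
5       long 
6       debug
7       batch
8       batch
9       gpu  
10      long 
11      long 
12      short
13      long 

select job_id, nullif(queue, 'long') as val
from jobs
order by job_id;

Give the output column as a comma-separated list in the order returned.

batch, batch, short, debug, NULL, debug, batch, batch, gpu, NULL, NULL, short, NULL

job_id=1: queue=batch vs long: differ → batch
job_id=2: queue=batch vs long: differ → batch
job_id=3: queue=short vs long: differ → short
job_id=4: queue=debug vs long: differ → debug
job_id=5: queue=long vs long: equal → NULL
job_id=6: queue=debug vs long: differ → debug
job_id=7: queue=batch vs long: differ → batch
job_id=8: queue=batch vs long: differ → batch
job_id=9: queue=gpu vs long: differ → gpu
job_id=10: queue=long vs long: equal → NULL
job_id=11: queue=long vs long: equal → NULL
job_id=12: queue=short vs long: differ → short
job_id=13: queue=long vs long: equal → NULL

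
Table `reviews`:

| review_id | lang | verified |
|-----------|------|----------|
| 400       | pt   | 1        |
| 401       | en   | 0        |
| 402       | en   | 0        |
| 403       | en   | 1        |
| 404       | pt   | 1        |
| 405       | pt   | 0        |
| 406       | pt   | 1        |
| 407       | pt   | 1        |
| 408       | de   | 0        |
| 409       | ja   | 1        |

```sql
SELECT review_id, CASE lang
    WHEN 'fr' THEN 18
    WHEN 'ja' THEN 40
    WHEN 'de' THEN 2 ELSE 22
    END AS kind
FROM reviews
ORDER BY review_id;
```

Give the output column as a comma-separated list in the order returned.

22, 22, 22, 22, 22, 22, 22, 22, 2, 40

review_id=400: ELSE → 22
review_id=401: ELSE → 22
review_id=402: ELSE → 22
review_id=403: ELSE → 22
review_id=404: ELSE → 22
review_id=405: ELSE → 22
review_id=406: ELSE → 22
review_id=407: ELSE → 22
review_id=408: lang='de' → 2
review_id=409: lang='ja' → 40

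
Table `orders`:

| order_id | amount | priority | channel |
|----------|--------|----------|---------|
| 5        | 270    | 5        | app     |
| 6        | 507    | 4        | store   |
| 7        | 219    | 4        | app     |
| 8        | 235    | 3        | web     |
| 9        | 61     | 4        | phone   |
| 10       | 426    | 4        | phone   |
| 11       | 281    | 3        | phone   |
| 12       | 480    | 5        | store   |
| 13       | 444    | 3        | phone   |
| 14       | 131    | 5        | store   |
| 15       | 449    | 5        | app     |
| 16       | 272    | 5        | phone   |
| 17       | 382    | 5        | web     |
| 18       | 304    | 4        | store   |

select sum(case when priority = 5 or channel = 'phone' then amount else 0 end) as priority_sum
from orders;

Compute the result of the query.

3196

order_id=5: ✓ → 270
order_id=6: ✗
order_id=7: ✗
order_id=8: ✗
order_id=9: ✓ → 61
order_id=10: ✓ → 426
order_id=11: ✓ → 281
order_id=12: ✓ → 480
order_id=13: ✓ → 444
order_id=14: ✓ → 131
order_id=15: ✓ → 449
order_id=16: ✓ → 272
order_id=17: ✓ → 382
order_id=18: ✗
priority_sum = 270 + 61 + 426 + 281 + 480 + 444 + 131 + 449 + 272 + 382 = 3196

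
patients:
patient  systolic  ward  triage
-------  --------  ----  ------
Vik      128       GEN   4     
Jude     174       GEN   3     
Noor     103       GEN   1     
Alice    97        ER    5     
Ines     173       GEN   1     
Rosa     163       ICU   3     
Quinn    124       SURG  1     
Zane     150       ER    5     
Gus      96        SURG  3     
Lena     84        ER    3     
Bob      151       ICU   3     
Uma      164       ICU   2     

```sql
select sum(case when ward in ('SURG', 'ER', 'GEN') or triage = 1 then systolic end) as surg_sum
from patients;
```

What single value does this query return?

1129

patient=Vik: ✓ → 128
patient=Jude: ✓ → 174
patient=Noor: ✓ → 103
patient=Alice: ✓ → 97
patient=Ines: ✓ → 173
patient=Rosa: ✗
patient=Quinn: ✓ → 124
patient=Zane: ✓ → 150
patient=Gus: ✓ → 96
patient=Lena: ✓ → 84
patient=Bob: ✗
patient=Uma: ✗
surg_sum = 128 + 174 + 103 + 97 + 173 + 124 + 150 + 96 + 84 = 1129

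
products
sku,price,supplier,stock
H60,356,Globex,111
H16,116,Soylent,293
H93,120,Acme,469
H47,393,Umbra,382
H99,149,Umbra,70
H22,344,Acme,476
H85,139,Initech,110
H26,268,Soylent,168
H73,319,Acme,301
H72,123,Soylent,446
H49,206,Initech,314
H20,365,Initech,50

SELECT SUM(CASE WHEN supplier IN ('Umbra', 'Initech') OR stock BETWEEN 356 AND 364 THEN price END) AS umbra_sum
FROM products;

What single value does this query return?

1252

sku=H60: ✗
sku=H16: ✗
sku=H93: ✗
sku=H47: ✓ → 393
sku=H99: ✓ → 149
sku=H22: ✗
sku=H85: ✓ → 139
sku=H26: ✗
sku=H73: ✗
sku=H72: ✗
sku=H49: ✓ → 206
sku=H20: ✓ → 365
umbra_sum = 393 + 149 + 139 + 206 + 365 = 1252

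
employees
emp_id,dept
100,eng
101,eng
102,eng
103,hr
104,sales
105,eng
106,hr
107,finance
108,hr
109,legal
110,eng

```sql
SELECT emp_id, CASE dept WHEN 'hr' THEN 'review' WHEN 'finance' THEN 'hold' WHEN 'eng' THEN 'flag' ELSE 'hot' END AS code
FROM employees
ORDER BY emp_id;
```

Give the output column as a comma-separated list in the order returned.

flag, flag, flag, review, hot, flag, review, hold, review, hot, flag

emp_id=100: dept='eng' → flag
emp_id=101: dept='eng' → flag
emp_id=102: dept='eng' → flag
emp_id=103: dept='hr' → review
emp_id=104: ELSE → hot
emp_id=105: dept='eng' → flag
emp_id=106: dept='hr' → review
emp_id=107: dept='finance' → hold
emp_id=108: dept='hr' → review
emp_id=109: ELSE → hot
emp_id=110: dept='eng' → flag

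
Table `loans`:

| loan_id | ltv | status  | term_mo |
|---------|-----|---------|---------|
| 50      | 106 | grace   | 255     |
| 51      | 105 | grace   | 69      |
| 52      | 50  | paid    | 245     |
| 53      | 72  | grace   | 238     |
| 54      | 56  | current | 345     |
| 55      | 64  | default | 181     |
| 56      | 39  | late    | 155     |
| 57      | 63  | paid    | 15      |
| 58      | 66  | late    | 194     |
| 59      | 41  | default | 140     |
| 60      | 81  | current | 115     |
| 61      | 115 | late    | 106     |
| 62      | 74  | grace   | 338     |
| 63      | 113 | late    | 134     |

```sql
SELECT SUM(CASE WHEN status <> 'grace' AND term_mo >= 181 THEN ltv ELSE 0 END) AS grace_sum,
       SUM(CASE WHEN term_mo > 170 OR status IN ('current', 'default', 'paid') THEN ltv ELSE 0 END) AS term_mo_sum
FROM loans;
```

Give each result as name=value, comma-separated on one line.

[grace_sum: status <> 'grace' AND term_mo >= 181]
loan_id=50: ✗
loan_id=51: ✗
loan_id=52: ✓ → 50
loan_id=53: ✗
loan_id=54: ✓ → 56
loan_id=55: ✓ → 64
loan_id=56: ✗
loan_id=57: ✗
loan_id=58: ✓ → 66
loan_id=59: ✗
loan_id=60: ✗
loan_id=61: ✗
loan_id=62: ✗
loan_id=63: ✗
grace_sum = 50 + 56 + 64 + 66 = 236
—
[term_mo_sum: term_mo > 170 OR status IN ('current', 'default', 'paid')]
loan_id=50: ✓ → 106
loan_id=51: ✗
loan_id=52: ✓ → 50
loan_id=53: ✓ → 72
loan_id=54: ✓ → 56
loan_id=55: ✓ → 64
loan_id=56: ✗
loan_id=57: ✓ → 63
loan_id=58: ✓ → 66
loan_id=59: ✓ → 41
loan_id=60: ✓ → 81
loan_id=61: ✗
loan_id=62: ✓ → 74
loan_id=63: ✗
term_mo_sum = 106 + 50 + 72 + 56 + 64 + 63 + 66 + 41 + 81 + 74 = 673

grace_sum=236, term_mo_sum=673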